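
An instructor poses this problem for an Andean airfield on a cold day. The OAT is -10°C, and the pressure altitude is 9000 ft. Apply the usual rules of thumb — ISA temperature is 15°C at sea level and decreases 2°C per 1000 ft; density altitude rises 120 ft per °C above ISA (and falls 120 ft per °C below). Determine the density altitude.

ISA temperature at 9000 ft = 15 − 2 × (9000/1000) = -3°C.
ISA deviation = -10 − (-3) = -7°C.
Density altitude = 9000 + 120 × (-7) = 9000 + (-840) = 8160 ft.

8160 ft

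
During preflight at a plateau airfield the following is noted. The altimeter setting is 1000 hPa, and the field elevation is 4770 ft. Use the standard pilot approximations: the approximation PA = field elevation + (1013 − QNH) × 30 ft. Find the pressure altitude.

Pressure correction = (1013 − 1000) × 30 = +390 ft.
Pressure altitude = 4770 + (+390) = 5160 ft.

5160 ft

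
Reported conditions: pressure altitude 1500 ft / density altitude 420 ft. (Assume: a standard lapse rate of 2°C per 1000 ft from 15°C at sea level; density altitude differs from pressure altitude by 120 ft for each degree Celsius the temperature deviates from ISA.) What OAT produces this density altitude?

3°C

Density altitude − pressure altitude = 420 − 1500 = -1080 ft.
At 120 ft/°C that is an ISA deviation of -1080/120 = -9°C.
ISA temperature at 1500 ft = 15 − 2 × (1500/1000) = 12°C.
OAT = ISA + deviation = 12 + (-9) = 3°C.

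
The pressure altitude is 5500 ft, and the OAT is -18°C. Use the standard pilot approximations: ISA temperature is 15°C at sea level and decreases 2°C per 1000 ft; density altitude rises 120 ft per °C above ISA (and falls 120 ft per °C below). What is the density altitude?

ISA temperature at 5500 ft = 15 − 2 × (5500/1000) = 4°C.
ISA deviation = -18 − 4 = -22°C.
Density altitude = 5500 + 120 × (-22) = 5500 + (-2640) = 2860 ft.

2860 ft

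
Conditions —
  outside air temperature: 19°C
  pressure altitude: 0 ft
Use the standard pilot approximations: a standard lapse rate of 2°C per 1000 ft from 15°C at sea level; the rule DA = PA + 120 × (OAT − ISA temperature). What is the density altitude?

ISA temperature at 0 ft = 15 − 2 × (0/1000) = 15°C.
ISA deviation = 19 − 15 = +4°C.
Density altitude = 0 + 120 × (4) = 0 + (+480) = 480 ft.

480 ft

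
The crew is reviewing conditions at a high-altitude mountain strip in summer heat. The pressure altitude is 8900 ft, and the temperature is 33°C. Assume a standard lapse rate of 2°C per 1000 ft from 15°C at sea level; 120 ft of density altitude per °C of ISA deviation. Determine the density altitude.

13196 ft

ISA temperature at 8900 ft = 15 − 2 × (8900/1000) = -2.8°C.
ISA deviation = 33 − (-2.8) = +35.8°C.
Density altitude = 8900 + 120 × (35.8) = 8900 + (+4296) = 13196 ft.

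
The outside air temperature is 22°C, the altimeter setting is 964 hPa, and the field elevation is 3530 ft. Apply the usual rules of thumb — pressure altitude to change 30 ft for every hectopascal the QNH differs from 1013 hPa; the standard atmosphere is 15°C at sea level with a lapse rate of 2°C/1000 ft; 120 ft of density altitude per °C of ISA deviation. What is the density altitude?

Pressure altitude = 3530 + (1013 − 964) × 30 = 3530 + (+1470) = 5000 ft.
ISA temperature at 5000 ft = 15 − 2 × (5000/1000) = 5°C.
ISA deviation = 22 − 5 = +17°C.
Density altitude = 5000 + 120 × (17) = 7040 ft.

7040 ft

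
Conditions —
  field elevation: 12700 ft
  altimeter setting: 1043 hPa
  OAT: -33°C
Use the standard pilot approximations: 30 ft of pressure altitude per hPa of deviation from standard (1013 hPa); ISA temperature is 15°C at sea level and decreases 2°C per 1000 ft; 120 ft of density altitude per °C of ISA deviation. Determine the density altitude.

8872 ft

Pressure altitude = 12700 + (1013 − 1043) × 30 = 12700 + (-900) = 11800 ft.
ISA temperature at 11800 ft = 15 − 2 × (11800/1000) = -8.6°C.
ISA deviation = -33 − (-8.6) = -24.4°C.
Density altitude = 11800 + 120 × (-24.4) = 8872 ft.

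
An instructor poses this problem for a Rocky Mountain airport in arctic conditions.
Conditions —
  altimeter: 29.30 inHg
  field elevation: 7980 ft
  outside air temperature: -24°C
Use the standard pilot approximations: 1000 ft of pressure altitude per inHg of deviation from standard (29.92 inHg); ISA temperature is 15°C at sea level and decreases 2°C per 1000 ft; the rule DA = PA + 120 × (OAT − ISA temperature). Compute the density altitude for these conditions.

5984 ft

Pressure altitude = 7980 + (29.92 − 29.30) × 1000 = 7980 + (+620) = 8600 ft.
ISA temperature at 8600 ft = 15 − 2 × (8600/1000) = -2.2°C.
ISA deviation = -24 − (-2.2) = -21.8°C.
Density altitude = 8600 + 120 × (-21.8) = 5984 ft.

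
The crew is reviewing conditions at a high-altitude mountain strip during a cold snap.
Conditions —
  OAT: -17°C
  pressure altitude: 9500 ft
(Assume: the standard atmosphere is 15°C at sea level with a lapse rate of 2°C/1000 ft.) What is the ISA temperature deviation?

ISA temperature at 9500 ft = 15 − 2 × (9500/1000) = -4°C.
Deviation = OAT − ISA = -17 − (-4) = -13°C.

ISA-13°C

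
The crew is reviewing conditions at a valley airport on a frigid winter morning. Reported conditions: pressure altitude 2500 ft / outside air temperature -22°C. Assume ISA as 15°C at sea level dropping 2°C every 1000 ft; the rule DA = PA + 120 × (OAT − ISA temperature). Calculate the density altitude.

-1340 ft

ISA temperature at 2500 ft = 15 − 2 × (2500/1000) = 10°C.
ISA deviation = -22 − 10 = -32°C.
Density altitude = 2500 + 120 × (-32) = 2500 + (-3840) = -1340 ft.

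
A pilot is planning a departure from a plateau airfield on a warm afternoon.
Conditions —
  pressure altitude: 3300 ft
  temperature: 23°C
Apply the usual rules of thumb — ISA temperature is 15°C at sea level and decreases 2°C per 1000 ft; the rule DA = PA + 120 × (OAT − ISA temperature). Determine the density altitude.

ISA temperature at 3300 ft = 15 − 2 × (3300/1000) = 8.4°C.
ISA deviation = 23 − 8.4 = +14.6°C.
Density altitude = 3300 + 120 × (14.6) = 3300 + (+1752) = 5052 ft.

5052 ft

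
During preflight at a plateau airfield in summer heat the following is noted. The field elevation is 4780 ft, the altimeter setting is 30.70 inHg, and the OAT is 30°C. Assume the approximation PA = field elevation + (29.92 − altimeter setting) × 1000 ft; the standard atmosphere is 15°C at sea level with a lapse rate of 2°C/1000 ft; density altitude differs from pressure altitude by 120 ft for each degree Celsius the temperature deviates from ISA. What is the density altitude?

Pressure altitude = 4780 + (29.92 − 30.70) × 1000 = 4780 + (-780) = 4000 ft.
ISA temperature at 4000 ft = 15 − 2 × (4000/1000) = 7°C.
ISA deviation = 30 − 7 = +23°C.
Density altitude = 4000 + 120 × (23) = 6760 ft.

6760 ft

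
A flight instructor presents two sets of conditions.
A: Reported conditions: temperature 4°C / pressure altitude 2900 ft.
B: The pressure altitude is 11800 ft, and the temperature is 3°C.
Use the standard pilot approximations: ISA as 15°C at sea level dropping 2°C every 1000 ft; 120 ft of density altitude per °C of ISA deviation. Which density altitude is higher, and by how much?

A: ISA temp = 9.2°C, deviation -5.2°C, DA = 2900 + 120 × (-5.2) = 2276 ft.
B: ISA temp = -8.6°C, deviation +11.6°C, DA = 11800 + 120 × 11.6 = 13192 ft.
B is higher by 13192 − 2276 = 10916 ft.

B by 10916 ft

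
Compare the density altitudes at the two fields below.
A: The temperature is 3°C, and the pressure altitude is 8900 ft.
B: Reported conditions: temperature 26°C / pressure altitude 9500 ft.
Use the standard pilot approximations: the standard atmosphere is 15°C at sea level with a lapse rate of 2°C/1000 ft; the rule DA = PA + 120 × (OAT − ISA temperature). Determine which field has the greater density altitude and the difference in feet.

B by 3504 ft

A: ISA temp = -2.8°C, deviation +5.8°C, DA = 8900 + 120 × 5.8 = 9596 ft.
B: ISA temp = -4°C, deviation +30°C, DA = 9500 + 120 × 30 = 13100 ft.
B is higher by 13100 − 9596 = 3504 ft.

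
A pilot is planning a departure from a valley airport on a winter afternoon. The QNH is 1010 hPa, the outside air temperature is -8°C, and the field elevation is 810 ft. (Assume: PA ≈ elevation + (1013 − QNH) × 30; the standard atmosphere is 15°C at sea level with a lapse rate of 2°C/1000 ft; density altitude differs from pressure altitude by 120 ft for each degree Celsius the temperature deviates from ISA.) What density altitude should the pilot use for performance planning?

-1644 ft

Pressure altitude = 810 + (1013 − 1010) × 30 = 810 + (+90) = 900 ft.
ISA temperature at 900 ft = 15 − 2 × (900/1000) = 13.2°C.
ISA deviation = -8 − 13.2 = -21.2°C.
Density altitude = 900 + 120 × (-21.2) = -1644 ft.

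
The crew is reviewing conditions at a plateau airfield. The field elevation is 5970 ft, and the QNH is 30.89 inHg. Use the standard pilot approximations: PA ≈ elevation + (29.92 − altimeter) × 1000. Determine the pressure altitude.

Pressure correction = (29.92 − 30.89) × 1000 = -970 ft.
Pressure altitude = 5970 + (-970) = 5000 ft.

5000 ft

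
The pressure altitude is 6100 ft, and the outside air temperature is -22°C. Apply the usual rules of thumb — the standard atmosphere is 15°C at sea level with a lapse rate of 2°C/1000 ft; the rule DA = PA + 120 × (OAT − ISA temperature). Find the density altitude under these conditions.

3124 ft

ISA temperature at 6100 ft = 15 − 2 × (6100/1000) = 2.8°C.
ISA deviation = -22 − 2.8 = -24.8°C.
Density altitude = 6100 + 120 × (-24.8) = 6100 + (-2976) = 3124 ft.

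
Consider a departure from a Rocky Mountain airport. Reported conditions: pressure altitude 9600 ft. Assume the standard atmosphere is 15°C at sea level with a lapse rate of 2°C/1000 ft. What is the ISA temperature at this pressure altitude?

-4.2°C

ISA temperature = 15 − 2 × (9600/1000) = 15 − 19.2 = -4.2°C.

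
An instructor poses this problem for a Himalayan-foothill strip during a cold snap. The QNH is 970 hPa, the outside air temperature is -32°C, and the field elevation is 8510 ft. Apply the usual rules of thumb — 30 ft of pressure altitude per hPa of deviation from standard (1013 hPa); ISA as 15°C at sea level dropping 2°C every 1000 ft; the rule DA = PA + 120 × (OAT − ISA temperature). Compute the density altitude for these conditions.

Pressure altitude = 8510 + (1013 − 970) × 30 = 8510 + (+1290) = 9800 ft.
ISA temperature at 9800 ft = 15 − 2 × (9800/1000) = -4.6°C.
ISA deviation = -32 − (-4.6) = -27.4°C.
Density altitude = 9800 + 120 × (-27.4) = 6512 ft.

6512 ft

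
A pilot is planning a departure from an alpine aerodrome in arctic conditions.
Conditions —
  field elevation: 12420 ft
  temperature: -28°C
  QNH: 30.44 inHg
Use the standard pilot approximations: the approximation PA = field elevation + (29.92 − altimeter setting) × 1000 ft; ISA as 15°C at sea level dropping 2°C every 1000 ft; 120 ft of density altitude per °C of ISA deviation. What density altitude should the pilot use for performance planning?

9596 ft

Pressure altitude = 12420 + (29.92 − 30.44) × 1000 = 12420 + (-520) = 11900 ft.
ISA temperature at 11900 ft = 15 − 2 × (11900/1000) = -8.8°C.
ISA deviation = -28 − (-8.8) = -19.2°C.
Density altitude = 11900 + 120 × (-19.2) = 9596 ft.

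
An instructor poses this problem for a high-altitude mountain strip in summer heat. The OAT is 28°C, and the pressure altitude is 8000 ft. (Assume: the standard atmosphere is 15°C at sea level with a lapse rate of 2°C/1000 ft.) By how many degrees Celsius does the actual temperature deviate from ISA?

ISA temperature at 8000 ft = 15 − 2 × (8000/1000) = -1°C.
Deviation = OAT − ISA = 28 − (-1) = +29°C.

ISA+29°C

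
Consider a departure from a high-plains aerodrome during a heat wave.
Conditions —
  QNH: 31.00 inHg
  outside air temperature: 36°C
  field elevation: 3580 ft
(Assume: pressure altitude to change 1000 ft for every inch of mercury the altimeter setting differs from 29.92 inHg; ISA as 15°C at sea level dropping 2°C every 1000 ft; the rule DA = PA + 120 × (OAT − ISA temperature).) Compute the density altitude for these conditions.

Pressure altitude = 3580 + (29.92 − 31.00) × 1000 = 3580 + (-1080) = 2500 ft.
ISA temperature at 2500 ft = 15 − 2 × (2500/1000) = 10°C.
ISA deviation = 36 − 10 = +26°C.
Density altitude = 2500 + 120 × (26) = 5620 ft.

5620 ft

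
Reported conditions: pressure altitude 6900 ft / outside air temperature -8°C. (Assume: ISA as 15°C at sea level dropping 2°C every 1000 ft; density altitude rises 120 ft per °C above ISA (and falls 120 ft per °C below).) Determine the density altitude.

ISA temperature at 6900 ft = 15 − 2 × (6900/1000) = 1.2°C.
ISA deviation = -8 − 1.2 = -9.2°C.
Density altitude = 6900 + 120 × (-9.2) = 6900 + (-1104) = 5796 ft.

5796 ft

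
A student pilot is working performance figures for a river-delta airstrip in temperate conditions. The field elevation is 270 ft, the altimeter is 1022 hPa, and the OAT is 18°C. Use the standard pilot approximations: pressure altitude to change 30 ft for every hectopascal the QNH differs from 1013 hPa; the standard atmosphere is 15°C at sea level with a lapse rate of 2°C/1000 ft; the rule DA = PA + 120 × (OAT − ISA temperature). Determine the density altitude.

Pressure altitude = 270 + (1013 − 1022) × 30 = 270 + (-270) = 0 ft.
ISA temperature at 0 ft = 15 − 2 × (0/1000) = 15°C.
ISA deviation = 18 − 15 = +3°C.
Density altitude = 0 + 120 × (3) = 360 ft.

360 ft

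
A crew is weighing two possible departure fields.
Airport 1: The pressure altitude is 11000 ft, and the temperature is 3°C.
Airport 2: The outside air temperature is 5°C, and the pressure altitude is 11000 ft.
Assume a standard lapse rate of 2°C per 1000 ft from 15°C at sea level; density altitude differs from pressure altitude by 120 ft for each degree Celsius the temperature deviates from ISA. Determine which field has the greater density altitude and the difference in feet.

Airport 1: ISA temp = -7°C, deviation +10°C, DA = 11000 + 120 × 10 = 12200 ft.
Airport 2: ISA temp = -7°C, deviation +12°C, DA = 11000 + 120 × 12 = 12440 ft.
Airport 2 is higher by 12440 − 12200 = 240 ft.

Airport 2 by 240 ft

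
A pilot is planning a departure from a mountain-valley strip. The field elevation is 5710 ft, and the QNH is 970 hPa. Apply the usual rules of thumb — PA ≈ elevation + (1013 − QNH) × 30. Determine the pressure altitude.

7000 ft

Pressure correction = (1013 − 970) × 30 = +1290 ft.
Pressure altitude = 5710 + (+1290) = 7000 ft.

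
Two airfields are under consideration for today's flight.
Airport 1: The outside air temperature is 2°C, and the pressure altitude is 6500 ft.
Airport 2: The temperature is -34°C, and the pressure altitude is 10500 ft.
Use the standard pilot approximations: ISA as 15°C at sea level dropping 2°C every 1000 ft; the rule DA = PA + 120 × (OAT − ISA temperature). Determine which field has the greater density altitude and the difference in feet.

Airport 2 by 640 ft

Airport 1: ISA temp = 2°C, deviation 0°C, DA = 6500 + 120 × 0 = 6500 ft.
Airport 2: ISA temp = -6°C, deviation -28°C, DA = 10500 + 120 × (-28) = 7140 ft.
Airport 2 is higher by 7140 − 6500 = 640 ft.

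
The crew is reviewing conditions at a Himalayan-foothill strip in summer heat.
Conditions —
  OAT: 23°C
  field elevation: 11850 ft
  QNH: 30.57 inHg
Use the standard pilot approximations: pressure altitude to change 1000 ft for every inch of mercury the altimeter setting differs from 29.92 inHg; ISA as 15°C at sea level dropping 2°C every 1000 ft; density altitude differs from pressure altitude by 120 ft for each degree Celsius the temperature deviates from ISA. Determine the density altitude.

Pressure altitude = 11850 + (29.92 − 30.57) × 1000 = 11850 + (-650) = 11200 ft.
ISA temperature at 11200 ft = 15 − 2 × (11200/1000) = -7.4°C.
ISA deviation = 23 − (-7.4) = +30.4°C.
Density altitude = 11200 + 120 × (30.4) = 14848 ft.

14848 ft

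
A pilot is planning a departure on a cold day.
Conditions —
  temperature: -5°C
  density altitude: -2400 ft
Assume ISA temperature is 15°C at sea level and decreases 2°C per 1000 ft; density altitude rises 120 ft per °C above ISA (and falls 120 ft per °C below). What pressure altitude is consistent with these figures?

DA = PA + 120 × (OAT − (15 − 2·PA/1000)) = PA + 120·OAT − 1800 + 0.24·PA = 1.24·PA + 120·OAT − 1800.
So 1.24·PA = -2400 − 120 × (-5) + 1800 = 0.
PA = 0 / 1.24 = 0 ft.

0 ft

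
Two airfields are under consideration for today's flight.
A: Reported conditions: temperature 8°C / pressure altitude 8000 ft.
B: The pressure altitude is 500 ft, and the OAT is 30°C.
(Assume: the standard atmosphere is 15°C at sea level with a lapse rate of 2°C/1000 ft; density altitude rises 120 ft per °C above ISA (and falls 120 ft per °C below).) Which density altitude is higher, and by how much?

A by 6660 ft

A: ISA temp = -1°C, deviation +9°C, DA = 8000 + 120 × 9 = 9080 ft.
B: ISA temp = 14°C, deviation +16°C, DA = 500 + 120 × 16 = 2420 ft.
A is higher by 9080 − 2420 = 6660 ft.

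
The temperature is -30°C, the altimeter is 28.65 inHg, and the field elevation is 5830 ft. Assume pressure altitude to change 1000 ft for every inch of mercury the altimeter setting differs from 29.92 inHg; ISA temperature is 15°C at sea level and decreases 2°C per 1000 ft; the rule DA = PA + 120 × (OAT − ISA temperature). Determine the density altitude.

Pressure altitude = 5830 + (29.92 − 28.65) × 1000 = 5830 + (+1270) = 7100 ft.
ISA temperature at 7100 ft = 15 − 2 × (7100/1000) = 0.8°C.
ISA deviation = -30 − 0.8 = -30.8°C.
Density altitude = 7100 + 120 × (-30.8) = 3404 ft.

3404 ft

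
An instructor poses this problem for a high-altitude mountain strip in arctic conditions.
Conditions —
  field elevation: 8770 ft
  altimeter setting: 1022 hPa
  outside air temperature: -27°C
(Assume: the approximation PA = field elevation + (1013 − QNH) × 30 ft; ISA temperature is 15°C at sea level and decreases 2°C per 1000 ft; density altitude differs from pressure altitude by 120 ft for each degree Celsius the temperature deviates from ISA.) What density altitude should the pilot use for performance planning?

5500 ft

Pressure altitude = 8770 + (1013 − 1022) × 30 = 8770 + (-270) = 8500 ft.
ISA temperature at 8500 ft = 15 − 2 × (8500/1000) = -2°C.
ISA deviation = -27 − (-2) = -25°C.
Density altitude = 8500 + 120 × (-25) = 5500 ft.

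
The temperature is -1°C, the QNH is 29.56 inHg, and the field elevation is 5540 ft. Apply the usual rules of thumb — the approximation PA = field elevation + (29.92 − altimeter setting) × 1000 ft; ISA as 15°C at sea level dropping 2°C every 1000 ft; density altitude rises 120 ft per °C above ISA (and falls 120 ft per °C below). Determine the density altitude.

5396 ft

Pressure altitude = 5540 + (29.92 − 29.56) × 1000 = 5540 + (+360) = 5900 ft.
ISA temperature at 5900 ft = 15 − 2 × (5900/1000) = 3.2°C.
ISA deviation = -1 − 3.2 = -4.2°C.
Density altitude = 5900 + 120 × (-4.2) = 5396 ft.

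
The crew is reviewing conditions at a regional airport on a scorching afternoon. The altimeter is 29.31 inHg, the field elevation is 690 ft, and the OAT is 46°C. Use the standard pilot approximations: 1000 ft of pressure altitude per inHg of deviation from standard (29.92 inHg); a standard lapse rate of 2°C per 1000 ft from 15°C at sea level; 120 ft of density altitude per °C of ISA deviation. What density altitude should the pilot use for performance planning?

5332 ft

Pressure altitude = 690 + (29.92 − 29.31) × 1000 = 690 + (+610) = 1300 ft.
ISA temperature at 1300 ft = 15 − 2 × (1300/1000) = 12.4°C.
ISA deviation = 46 − 12.4 = +33.6°C.
Density altitude = 1300 + 120 × (33.6) = 5332 ft.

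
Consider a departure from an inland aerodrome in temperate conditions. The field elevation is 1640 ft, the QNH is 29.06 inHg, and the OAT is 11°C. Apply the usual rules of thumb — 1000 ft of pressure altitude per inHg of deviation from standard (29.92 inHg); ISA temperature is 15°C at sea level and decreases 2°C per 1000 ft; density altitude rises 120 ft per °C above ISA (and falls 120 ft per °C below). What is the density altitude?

Pressure altitude = 1640 + (29.92 − 29.06) × 1000 = 1640 + (+860) = 2500 ft.
ISA temperature at 2500 ft = 15 − 2 × (2500/1000) = 10°C.
ISA deviation = 11 − 10 = +1°C.
Density altitude = 2500 + 120 × (1) = 2620 ft.

2620 ft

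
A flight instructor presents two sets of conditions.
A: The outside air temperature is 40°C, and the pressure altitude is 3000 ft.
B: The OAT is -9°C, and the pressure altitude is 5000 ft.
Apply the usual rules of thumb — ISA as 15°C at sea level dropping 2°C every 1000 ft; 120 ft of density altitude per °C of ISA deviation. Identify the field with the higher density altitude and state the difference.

A by 3400 ft

A: ISA temp = 9°C, deviation +31°C, DA = 3000 + 120 × 31 = 6720 ft.
B: ISA temp = 5°C, deviation -14°C, DA = 5000 + 120 × (-14) = 3320 ft.
A is higher by 6720 − 3320 = 3400 ft.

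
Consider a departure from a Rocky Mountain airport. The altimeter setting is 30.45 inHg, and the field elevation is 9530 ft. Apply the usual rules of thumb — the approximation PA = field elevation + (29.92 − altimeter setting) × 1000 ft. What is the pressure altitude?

9000 ft

Pressure correction = (29.92 − 30.45) × 1000 = -530 ft.
Pressure altitude = 9530 + (-530) = 9000 ft.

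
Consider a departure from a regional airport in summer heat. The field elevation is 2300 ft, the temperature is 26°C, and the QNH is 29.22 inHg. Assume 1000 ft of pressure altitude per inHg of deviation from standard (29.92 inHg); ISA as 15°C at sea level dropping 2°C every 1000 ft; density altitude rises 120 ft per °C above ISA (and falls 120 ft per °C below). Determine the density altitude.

Pressure altitude = 2300 + (29.92 − 29.22) × 1000 = 2300 + (+700) = 3000 ft.
ISA temperature at 3000 ft = 15 − 2 × (3000/1000) = 9°C.
ISA deviation = 26 − 9 = +17°C.
Density altitude = 3000 + 120 × (17) = 5040 ft.

5040 ft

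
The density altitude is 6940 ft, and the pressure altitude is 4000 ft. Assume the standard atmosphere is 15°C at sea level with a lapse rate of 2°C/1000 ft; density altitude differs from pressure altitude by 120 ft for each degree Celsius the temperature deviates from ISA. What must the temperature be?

31.5°C

Density altitude − pressure altitude = 6940 − 4000 = +2940 ft.
At 120 ft/°C that is an ISA deviation of 2940/120 = +24.5°C.
ISA temperature at 4000 ft = 15 − 2 × (4000/1000) = 7°C.
OAT = ISA + deviation = 7 + (+24.5) = 31.5°C.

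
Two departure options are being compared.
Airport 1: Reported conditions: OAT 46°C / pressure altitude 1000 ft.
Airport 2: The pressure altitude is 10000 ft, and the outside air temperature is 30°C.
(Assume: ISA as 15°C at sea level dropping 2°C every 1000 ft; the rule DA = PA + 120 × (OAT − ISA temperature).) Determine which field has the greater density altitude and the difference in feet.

Airport 1: ISA temp = 13°C, deviation +33°C, DA = 1000 + 120 × 33 = 4960 ft.
Airport 2: ISA temp = -5°C, deviation +35°C, DA = 10000 + 120 × 35 = 14200 ft.
Airport 2 is higher by 14200 − 4960 = 9240 ft.

Airport 2 by 9240 ft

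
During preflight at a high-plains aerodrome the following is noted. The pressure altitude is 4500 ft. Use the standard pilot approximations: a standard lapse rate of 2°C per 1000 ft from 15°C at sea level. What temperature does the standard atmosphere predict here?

6°C

ISA temperature = 15 − 2 × (4500/1000) = 15 − 9 = 6°C.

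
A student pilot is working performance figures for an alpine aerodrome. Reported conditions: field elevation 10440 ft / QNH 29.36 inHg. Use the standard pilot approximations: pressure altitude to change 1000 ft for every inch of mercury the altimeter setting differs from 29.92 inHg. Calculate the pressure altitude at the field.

11000 ft

Pressure correction = (29.92 − 29.36) × 1000 = +560 ft.
Pressure altitude = 10440 + (+560) = 11000 ft.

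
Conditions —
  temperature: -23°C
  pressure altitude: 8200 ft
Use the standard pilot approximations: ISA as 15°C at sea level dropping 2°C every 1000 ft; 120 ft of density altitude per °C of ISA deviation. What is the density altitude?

ISA temperature at 8200 ft = 15 − 2 × (8200/1000) = -1.4°C.
ISA deviation = -23 − (-1.4) = -21.6°C.
Density altitude = 8200 + 120 × (-21.6) = 8200 + (-2592) = 5608 ft.

5608 ft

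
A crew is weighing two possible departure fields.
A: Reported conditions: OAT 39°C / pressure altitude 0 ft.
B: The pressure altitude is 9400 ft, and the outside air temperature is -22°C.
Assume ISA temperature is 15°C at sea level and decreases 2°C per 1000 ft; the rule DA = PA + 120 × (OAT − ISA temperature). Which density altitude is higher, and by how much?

B by 4336 ft

A: ISA temp = 15°C, deviation +24°C, DA = 0 + 120 × 24 = 2880 ft.
B: ISA temp = -3.8°C, deviation -18.2°C, DA = 9400 + 120 × (-18.2) = 7216 ft.
B is higher by 7216 − 2880 = 4336 ft.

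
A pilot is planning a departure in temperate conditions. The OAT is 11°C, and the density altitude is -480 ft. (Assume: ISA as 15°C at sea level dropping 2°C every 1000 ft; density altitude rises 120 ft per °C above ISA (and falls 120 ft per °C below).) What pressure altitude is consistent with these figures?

0 ft

DA = PA + 120 × (OAT − (15 − 2·PA/1000)) = PA + 120·OAT − 1800 + 0.24·PA = 1.24·PA + 120·OAT − 1800.
So 1.24·PA = -480 − 120 × 11 + 1800 = 0.
PA = 0 / 1.24 = 0 ft.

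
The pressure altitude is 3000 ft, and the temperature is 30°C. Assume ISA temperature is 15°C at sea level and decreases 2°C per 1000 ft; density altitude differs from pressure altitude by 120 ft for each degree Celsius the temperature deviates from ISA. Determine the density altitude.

5520 ft

ISA temperature at 3000 ft = 15 − 2 × (3000/1000) = 9°C.
ISA deviation = 30 − 9 = +21°C.
Density altitude = 3000 + 120 × (21) = 3000 + (+2520) = 5520 ft.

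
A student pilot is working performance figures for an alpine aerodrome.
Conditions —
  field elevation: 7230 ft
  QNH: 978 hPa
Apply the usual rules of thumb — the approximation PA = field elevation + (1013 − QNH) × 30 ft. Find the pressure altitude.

Pressure correction = (1013 − 978) × 30 = +1050 ft.
Pressure altitude = 7230 + (+1050) = 8280 ft.

8280 ft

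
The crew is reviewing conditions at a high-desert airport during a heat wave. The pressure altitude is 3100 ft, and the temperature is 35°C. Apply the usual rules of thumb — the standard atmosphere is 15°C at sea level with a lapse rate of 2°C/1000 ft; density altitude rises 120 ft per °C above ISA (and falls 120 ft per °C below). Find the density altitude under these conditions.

ISA temperature at 3100 ft = 15 − 2 × (3100/1000) = 8.8°C.
ISA deviation = 35 − 8.8 = +26.2°C.
Density altitude = 3100 + 120 × (26.2) = 3100 + (+3144) = 6244 ft.

6244 ft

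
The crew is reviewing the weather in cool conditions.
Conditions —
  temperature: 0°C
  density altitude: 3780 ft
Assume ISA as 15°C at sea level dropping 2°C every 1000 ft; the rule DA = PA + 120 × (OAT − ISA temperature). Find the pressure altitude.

4500 ft

DA = PA + 120 × (OAT − (15 − 2·PA/1000)) = PA + 120·OAT − 1800 + 0.24·PA = 1.24·PA + 120·OAT − 1800.
So 1.24·PA = 3780 − 120 × 0 + 1800 = 5580.
PA = 5580 / 1.24 = 4500 ft.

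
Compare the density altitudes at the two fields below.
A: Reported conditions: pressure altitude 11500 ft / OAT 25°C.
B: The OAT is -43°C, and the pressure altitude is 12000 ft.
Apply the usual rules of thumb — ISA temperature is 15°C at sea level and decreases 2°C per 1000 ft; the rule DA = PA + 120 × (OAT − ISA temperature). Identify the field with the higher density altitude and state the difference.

A by 7540 ft

A: ISA temp = -8°C, deviation +33°C, DA = 11500 + 120 × 33 = 15460 ft.
B: ISA temp = -9°C, deviation -34°C, DA = 12000 + 120 × (-34) = 7920 ft.
A is higher by 15460 − 7920 = 7540 ft.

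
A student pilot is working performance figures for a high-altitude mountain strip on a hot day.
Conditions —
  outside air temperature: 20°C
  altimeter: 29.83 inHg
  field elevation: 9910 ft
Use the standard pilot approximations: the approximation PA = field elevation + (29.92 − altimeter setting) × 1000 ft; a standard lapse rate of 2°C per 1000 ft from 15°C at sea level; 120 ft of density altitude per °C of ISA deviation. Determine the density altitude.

Pressure altitude = 9910 + (29.92 − 29.83) × 1000 = 9910 + (+90) = 10000 ft.
ISA temperature at 10000 ft = 15 − 2 × (10000/1000) = -5°C.
ISA deviation = 20 − (-5) = +25°C.
Density altitude = 10000 + 120 × (25) = 13000 ft.

13000 ft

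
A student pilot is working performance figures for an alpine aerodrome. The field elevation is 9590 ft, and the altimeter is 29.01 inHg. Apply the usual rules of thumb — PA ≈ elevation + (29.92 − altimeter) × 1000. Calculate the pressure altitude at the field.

Pressure correction = (29.92 − 29.01) × 1000 = +910 ft.
Pressure altitude = 9590 + (+910) = 10500 ft.

10500 ft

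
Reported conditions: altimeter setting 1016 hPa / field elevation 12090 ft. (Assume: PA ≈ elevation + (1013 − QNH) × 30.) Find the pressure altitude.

12000 ft

Pressure correction = (1013 − 1016) × 30 = -90 ft.
Pressure altitude = 12090 + (-90) = 12000 ft.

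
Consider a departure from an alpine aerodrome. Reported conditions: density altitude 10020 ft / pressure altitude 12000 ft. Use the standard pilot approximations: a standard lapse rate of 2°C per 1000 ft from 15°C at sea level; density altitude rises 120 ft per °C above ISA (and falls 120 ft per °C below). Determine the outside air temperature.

Density altitude − pressure altitude = 10020 − 12000 = -1980 ft.
At 120 ft/°C that is an ISA deviation of -1980/120 = -16.5°C.
ISA temperature at 12000 ft = 15 − 2 × (12000/1000) = -9°C.
OAT = ISA + deviation = -9 + (-16.5) = -25.5°C.

-25.5°C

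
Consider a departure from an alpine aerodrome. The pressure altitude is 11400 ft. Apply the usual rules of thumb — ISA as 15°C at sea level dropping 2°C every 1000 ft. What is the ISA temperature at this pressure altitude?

ISA temperature = 15 − 2 × (11400/1000) = 15 − 22.8 = -7.8°C.

-7.8°C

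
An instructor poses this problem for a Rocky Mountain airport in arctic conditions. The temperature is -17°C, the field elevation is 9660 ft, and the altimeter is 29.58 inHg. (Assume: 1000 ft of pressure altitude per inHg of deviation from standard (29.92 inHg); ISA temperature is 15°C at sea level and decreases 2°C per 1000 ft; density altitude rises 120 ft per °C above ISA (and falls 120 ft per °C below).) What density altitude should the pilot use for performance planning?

8560 ft

Pressure altitude = 9660 + (29.92 − 29.58) × 1000 = 9660 + (+340) = 10000 ft.
ISA temperature at 10000 ft = 15 − 2 × (10000/1000) = -5°C.
ISA deviation = -17 − (-5) = -12°C.
Density altitude = 10000 + 120 × (-12) = 8560 ft.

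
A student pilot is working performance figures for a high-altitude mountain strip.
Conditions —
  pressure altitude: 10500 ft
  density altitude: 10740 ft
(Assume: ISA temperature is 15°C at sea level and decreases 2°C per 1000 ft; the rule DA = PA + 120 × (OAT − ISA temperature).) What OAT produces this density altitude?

-4°C

Density altitude − pressure altitude = 10740 − 10500 = +240 ft.
At 120 ft/°C that is an ISA deviation of 240/120 = +2°C.
ISA temperature at 10500 ft = 15 − 2 × (10500/1000) = -6°C.
OAT = ISA + deviation = -6 + (+2) = -4°C.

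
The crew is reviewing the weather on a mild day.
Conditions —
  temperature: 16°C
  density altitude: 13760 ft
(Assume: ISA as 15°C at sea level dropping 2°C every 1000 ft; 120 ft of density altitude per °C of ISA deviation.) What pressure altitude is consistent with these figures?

11000 ft

DA = PA + 120 × (OAT − (15 − 2·PA/1000)) = PA + 120·OAT − 1800 + 0.24·PA = 1.24·PA + 120·OAT − 1800.
So 1.24·PA = 13760 − 120 × 16 + 1800 = 13640.
PA = 13640 / 1.24 = 11000 ft.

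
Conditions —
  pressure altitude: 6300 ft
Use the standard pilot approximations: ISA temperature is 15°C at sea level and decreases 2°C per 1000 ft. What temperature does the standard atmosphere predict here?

ISA temperature = 15 − 2 × (6300/1000) = 15 − 12.6 = 2.4°C.

2.4°C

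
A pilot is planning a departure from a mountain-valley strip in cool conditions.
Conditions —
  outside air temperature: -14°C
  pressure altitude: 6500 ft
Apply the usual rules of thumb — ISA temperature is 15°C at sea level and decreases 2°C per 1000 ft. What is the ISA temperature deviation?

ISA-16°C

ISA temperature at 6500 ft = 15 − 2 × (6500/1000) = 2°C.
Deviation = OAT − ISA = -14 − 2 = -16°C.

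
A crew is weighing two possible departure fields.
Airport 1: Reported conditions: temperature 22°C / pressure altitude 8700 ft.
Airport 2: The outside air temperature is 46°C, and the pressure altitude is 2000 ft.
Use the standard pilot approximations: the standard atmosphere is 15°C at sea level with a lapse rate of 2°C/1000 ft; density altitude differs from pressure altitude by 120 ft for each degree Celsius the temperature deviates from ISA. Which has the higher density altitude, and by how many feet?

Airport 1 by 5428 ft

Airport 1: ISA temp = -2.4°C, deviation +24.4°C, DA = 8700 + 120 × 24.4 = 11628 ft.
Airport 2: ISA temp = 11°C, deviation +35°C, DA = 2000 + 120 × 35 = 6200 ft.
Airport 1 is higher by 11628 − 6200 = 5428 ft.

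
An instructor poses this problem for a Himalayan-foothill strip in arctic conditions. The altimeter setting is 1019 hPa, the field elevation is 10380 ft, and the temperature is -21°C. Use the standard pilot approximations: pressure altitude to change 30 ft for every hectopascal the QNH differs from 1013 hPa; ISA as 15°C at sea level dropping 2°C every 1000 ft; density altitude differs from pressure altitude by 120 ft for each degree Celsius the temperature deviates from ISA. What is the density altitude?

8328 ft

Pressure altitude = 10380 + (1013 − 1019) × 30 = 10380 + (-180) = 10200 ft.
ISA temperature at 10200 ft = 15 − 2 × (10200/1000) = -5.4°C.
ISA deviation = -21 − (-5.4) = -15.6°C.
Density altitude = 10200 + 120 × (-15.6) = 8328 ft.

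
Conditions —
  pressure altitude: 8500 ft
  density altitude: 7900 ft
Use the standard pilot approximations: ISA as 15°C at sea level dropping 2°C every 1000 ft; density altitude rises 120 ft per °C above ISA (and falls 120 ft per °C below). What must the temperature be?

-7°C

Density altitude − pressure altitude = 7900 − 8500 = -600 ft.
At 120 ft/°C that is an ISA deviation of -600/120 = -5°C.
ISA temperature at 8500 ft = 15 − 2 × (8500/1000) = -2°C.
OAT = ISA + deviation = -2 + (-5) = -7°C.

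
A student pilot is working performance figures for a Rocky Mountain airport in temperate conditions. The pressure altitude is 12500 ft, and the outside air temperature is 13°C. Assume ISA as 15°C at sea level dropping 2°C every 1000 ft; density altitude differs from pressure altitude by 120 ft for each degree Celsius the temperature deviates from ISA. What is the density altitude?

15260 ft

ISA temperature at 12500 ft = 15 − 2 × (12500/1000) = -10°C.
ISA deviation = 13 − (-10) = +23°C.
Density altitude = 12500 + 120 × (23) = 12500 + (+2760) = 15260 ft.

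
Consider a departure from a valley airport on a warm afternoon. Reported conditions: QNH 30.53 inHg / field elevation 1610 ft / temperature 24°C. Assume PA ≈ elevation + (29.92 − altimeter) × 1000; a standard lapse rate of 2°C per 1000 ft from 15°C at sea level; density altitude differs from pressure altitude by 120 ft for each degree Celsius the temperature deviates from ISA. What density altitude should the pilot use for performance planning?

2320 ft

Pressure altitude = 1610 + (29.92 − 30.53) × 1000 = 1610 + (-610) = 1000 ft.
ISA temperature at 1000 ft = 15 − 2 × (1000/1000) = 13°C.
ISA deviation = 24 − 13 = +11°C.
Density altitude = 1000 + 120 × (11) = 2320 ft.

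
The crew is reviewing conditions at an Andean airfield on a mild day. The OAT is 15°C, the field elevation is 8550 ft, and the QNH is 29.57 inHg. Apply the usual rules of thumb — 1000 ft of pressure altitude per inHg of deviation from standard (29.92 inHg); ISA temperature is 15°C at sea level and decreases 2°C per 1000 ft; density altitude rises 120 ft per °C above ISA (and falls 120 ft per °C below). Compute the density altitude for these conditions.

11036 ft

Pressure altitude = 8550 + (29.92 − 29.57) × 1000 = 8550 + (+350) = 8900 ft.
ISA temperature at 8900 ft = 15 − 2 × (8900/1000) = -2.8°C.
ISA deviation = 15 − (-2.8) = +17.8°C.
Density altitude = 8900 + 120 × (17.8) = 11036 ft.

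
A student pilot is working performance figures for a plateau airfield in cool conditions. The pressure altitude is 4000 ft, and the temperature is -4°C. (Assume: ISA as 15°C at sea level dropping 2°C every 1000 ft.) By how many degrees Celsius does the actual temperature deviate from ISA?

ISA-11°C

ISA temperature at 4000 ft = 15 − 2 × (4000/1000) = 7°C.
Deviation = OAT − ISA = -4 − 7 = -11°C.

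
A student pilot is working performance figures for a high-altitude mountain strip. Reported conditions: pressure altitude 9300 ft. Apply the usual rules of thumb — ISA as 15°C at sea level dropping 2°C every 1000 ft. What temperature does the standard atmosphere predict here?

ISA temperature = 15 − 2 × (9300/1000) = 15 − 18.6 = -3.6°C.

-3.6°C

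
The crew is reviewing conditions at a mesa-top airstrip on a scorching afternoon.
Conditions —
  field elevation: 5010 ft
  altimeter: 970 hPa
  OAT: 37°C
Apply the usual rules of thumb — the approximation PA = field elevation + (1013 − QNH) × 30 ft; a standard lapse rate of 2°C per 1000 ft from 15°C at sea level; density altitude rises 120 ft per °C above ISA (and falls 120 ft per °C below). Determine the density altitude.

10452 ft

Pressure altitude = 5010 + (1013 − 970) × 30 = 5010 + (+1290) = 6300 ft.
ISA temperature at 6300 ft = 15 − 2 × (6300/1000) = 2.4°C.
ISA deviation = 37 − 2.4 = +34.6°C.
Density altitude = 6300 + 120 × (34.6) = 10452 ft.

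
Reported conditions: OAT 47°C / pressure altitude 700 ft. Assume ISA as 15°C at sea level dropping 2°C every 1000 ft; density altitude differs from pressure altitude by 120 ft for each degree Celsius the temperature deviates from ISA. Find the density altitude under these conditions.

4708 ft

ISA temperature at 700 ft = 15 − 2 × (700/1000) = 13.6°C.
ISA deviation = 47 − 13.6 = +33.4°C.
Density altitude = 700 + 120 × (33.4) = 700 + (+4008) = 4708 ft.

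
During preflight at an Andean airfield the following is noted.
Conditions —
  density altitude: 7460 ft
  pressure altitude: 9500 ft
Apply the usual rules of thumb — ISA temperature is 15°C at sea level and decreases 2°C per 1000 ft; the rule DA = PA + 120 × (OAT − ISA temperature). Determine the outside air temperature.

Density altitude − pressure altitude = 7460 − 9500 = -2040 ft.
At 120 ft/°C that is an ISA deviation of -2040/120 = -17°C.
ISA temperature at 9500 ft = 15 − 2 × (9500/1000) = -4°C.
OAT = ISA + deviation = -4 + (-17) = -21°C.

-21°C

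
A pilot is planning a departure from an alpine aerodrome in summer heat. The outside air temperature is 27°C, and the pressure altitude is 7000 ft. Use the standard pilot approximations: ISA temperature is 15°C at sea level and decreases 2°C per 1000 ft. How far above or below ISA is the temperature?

ISA temperature at 7000 ft = 15 − 2 × (7000/1000) = 1°C.
Deviation = OAT − ISA = 27 − 1 = +26°C.

ISA+26°C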